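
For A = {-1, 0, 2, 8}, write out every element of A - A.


A - A = {a - a' : a, a' ∈ A}.
Compute a - a' for each ordered pair (a, a'):
a = -1: -1--1=0, -1-0=-1, -1-2=-3, -1-8=-9
a = 0: 0--1=1, 0-0=0, 0-2=-2, 0-8=-8
a = 2: 2--1=3, 2-0=2, 2-2=0, 2-8=-6
a = 8: 8--1=9, 8-0=8, 8-2=6, 8-8=0
Collecting distinct values (and noting 0 appears from a-a):
A - A = {-9, -8, -6, -3, -2, -1, 0, 1, 2, 3, 6, 8, 9}
|A - A| = 13

A - A = {-9, -8, -6, -3, -2, -1, 0, 1, 2, 3, 6, 8, 9}


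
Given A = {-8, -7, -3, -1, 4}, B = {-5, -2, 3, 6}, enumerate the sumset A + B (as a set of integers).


A + B = {a + b : a ∈ A, b ∈ B}.
Enumerate all |A|·|B| = 5·4 = 20 pairs (a, b) and collect distinct sums.
a = -8: -8+-5=-13, -8+-2=-10, -8+3=-5, -8+6=-2
a = -7: -7+-5=-12, -7+-2=-9, -7+3=-4, -7+6=-1
a = -3: -3+-5=-8, -3+-2=-5, -3+3=0, -3+6=3
a = -1: -1+-5=-6, -1+-2=-3, -1+3=2, -1+6=5
a = 4: 4+-5=-1, 4+-2=2, 4+3=7, 4+6=10
Collecting distinct sums: A + B = {-13, -12, -10, -9, -8, -6, -5, -4, -3, -2, -1, 0, 2, 3, 5, 7, 10}
|A + B| = 17

A + B = {-13, -12, -10, -9, -8, -6, -5, -4, -3, -2, -1, 0, 2, 3, 5, 7, 10}


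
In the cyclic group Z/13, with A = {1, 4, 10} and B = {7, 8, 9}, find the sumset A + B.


Work in Z/13Z: reduce every sum a + b modulo 13.
Enumerate all 9 pairs:
a = 1: 1+7=8, 1+8=9, 1+9=10
a = 4: 4+7=11, 4+8=12, 4+9=0
a = 10: 10+7=4, 10+8=5, 10+9=6
Distinct residues collected: {0, 4, 5, 6, 8, 9, 10, 11, 12}
|A + B| = 9 (out of 13 total residues).

A + B = {0, 4, 5, 6, 8, 9, 10, 11, 12}


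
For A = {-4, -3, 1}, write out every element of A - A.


A - A = {a - a' : a, a' ∈ A}.
Compute a - a' for each ordered pair (a, a'):
a = -4: -4--4=0, -4--3=-1, -4-1=-5
a = -3: -3--4=1, -3--3=0, -3-1=-4
a = 1: 1--4=5, 1--3=4, 1-1=0
Collecting distinct values (and noting 0 appears from a-a):
A - A = {-5, -4, -1, 0, 1, 4, 5}
|A - A| = 7

A - A = {-5, -4, -1, 0, 1, 4, 5}


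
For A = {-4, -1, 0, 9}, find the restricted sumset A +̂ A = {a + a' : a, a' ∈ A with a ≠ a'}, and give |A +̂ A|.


Restricted sumset: A +̂ A = {a + a' : a ∈ A, a' ∈ A, a ≠ a'}.
Equivalently, take A + A and drop any sum 2a that is achievable ONLY as a + a for a ∈ A (i.e. sums representable only with equal summands).
Enumerate pairs (a, a') with a < a' (symmetric, so each unordered pair gives one sum; this covers all a ≠ a'):
  -4 + -1 = -5
  -4 + 0 = -4
  -4 + 9 = 5
  -1 + 0 = -1
  -1 + 9 = 8
  0 + 9 = 9
Collected distinct sums: {-5, -4, -1, 5, 8, 9}
|A +̂ A| = 6
(Reference bound: |A +̂ A| ≥ 2|A| - 3 for |A| ≥ 2, with |A| = 4 giving ≥ 5.)

|A +̂ A| = 6


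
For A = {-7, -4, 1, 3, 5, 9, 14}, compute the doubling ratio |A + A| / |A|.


|A| = 7.
Compute A + A by enumerating all 49 pairs.
A + A = {-14, -11, -8, -6, -4, -3, -2, -1, 1, 2, 4, 5, 6, 7, 8, 10, 12, 14, 15, 17, 18, 19, 23, 28}, so |A + A| = 24.
K = |A + A| / |A| = 24/7 (already in lowest terms) ≈ 3.4286.
Reference: AP of size 7 gives K = 13/7 ≈ 1.8571; a fully generic set of size 7 gives K ≈ 4.0000.

|A| = 7, |A + A| = 24, K = 24/7.


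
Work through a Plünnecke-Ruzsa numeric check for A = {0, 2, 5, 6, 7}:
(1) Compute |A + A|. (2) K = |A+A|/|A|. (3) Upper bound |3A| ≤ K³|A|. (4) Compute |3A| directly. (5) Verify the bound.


|A| = 5.
Step 1: Compute A + A by enumerating all 25 pairs.
A + A = {0, 2, 4, 5, 6, 7, 8, 9, 10, 11, 12, 13, 14}, so |A + A| = 13.
Step 2: Doubling constant K = |A + A|/|A| = 13/5 = 13/5 ≈ 2.6000.
Step 3: Plünnecke-Ruzsa gives |3A| ≤ K³·|A| = (2.6000)³ · 5 ≈ 87.8800.
Step 4: Compute 3A = A + A + A directly by enumerating all triples (a,b,c) ∈ A³; |3A| = 20.
Step 5: Check 20 ≤ 87.8800? Yes ✓.

K = 13/5, Plünnecke-Ruzsa bound K³|A| ≈ 87.8800, |3A| = 20, inequality holds.


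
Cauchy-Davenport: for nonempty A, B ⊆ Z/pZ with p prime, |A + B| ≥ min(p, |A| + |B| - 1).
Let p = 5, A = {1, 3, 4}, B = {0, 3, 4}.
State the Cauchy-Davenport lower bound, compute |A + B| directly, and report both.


Cauchy-Davenport: |A + B| ≥ min(p, |A| + |B| - 1) for A, B nonempty in Z/pZ.
|A| = 3, |B| = 3, p = 5.
CD lower bound = min(5, 3 + 3 - 1) = min(5, 5) = 5.
Compute A + B mod 5 directly:
a = 1: 1+0=1, 1+3=4, 1+4=0
a = 3: 3+0=3, 3+3=1, 3+4=2
a = 4: 4+0=4, 4+3=2, 4+4=3
A + B = {0, 1, 2, 3, 4}, so |A + B| = 5.
Verify: 5 ≥ 5? Yes ✓.

CD lower bound = 5, actual |A + B| = 5.


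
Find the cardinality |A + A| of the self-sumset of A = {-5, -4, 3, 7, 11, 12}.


A + A = {a + a' : a, a' ∈ A}; |A| = 6.
General bounds: 2|A| - 1 ≤ |A + A| ≤ |A|(|A|+1)/2, i.e. 11 ≤ |A + A| ≤ 21.
Lower bound 2|A|-1 is attained iff A is an arithmetic progression.
Enumerate sums a + a' for a ≤ a' (symmetric, so this suffices):
a = -5: -5+-5=-10, -5+-4=-9, -5+3=-2, -5+7=2, -5+11=6, -5+12=7
a = -4: -4+-4=-8, -4+3=-1, -4+7=3, -4+11=7, -4+12=8
a = 3: 3+3=6, 3+7=10, 3+11=14, 3+12=15
a = 7: 7+7=14, 7+11=18, 7+12=19
a = 11: 11+11=22, 11+12=23
a = 12: 12+12=24
Distinct sums: {-10, -9, -8, -2, -1, 2, 3, 6, 7, 8, 10, 14, 15, 18, 19, 22, 23, 24}
|A + A| = 18

|A + A| = 18


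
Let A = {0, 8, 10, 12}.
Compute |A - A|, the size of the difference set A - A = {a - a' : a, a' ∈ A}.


A - A = {a - a' : a, a' ∈ A}; |A| = 4.
Bounds: 2|A|-1 ≤ |A - A| ≤ |A|² - |A| + 1, i.e. 7 ≤ |A - A| ≤ 13.
Note: 0 ∈ A - A always (from a - a). The set is symmetric: if d ∈ A - A then -d ∈ A - A.
Enumerate nonzero differences d = a - a' with a > a' (then include -d):
Positive differences: {2, 4, 8, 10, 12}
Full difference set: {0} ∪ (positive diffs) ∪ (negative diffs).
|A - A| = 1 + 2·5 = 11 (matches direct enumeration: 11).

|A - A| = 11


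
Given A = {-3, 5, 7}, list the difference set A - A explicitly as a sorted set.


A - A = {a - a' : a, a' ∈ A}.
Compute a - a' for each ordered pair (a, a'):
a = -3: -3--3=0, -3-5=-8, -3-7=-10
a = 5: 5--3=8, 5-5=0, 5-7=-2
a = 7: 7--3=10, 7-5=2, 7-7=0
Collecting distinct values (and noting 0 appears from a-a):
A - A = {-10, -8, -2, 0, 2, 8, 10}
|A - A| = 7

A - A = {-10, -8, -2, 0, 2, 8, 10}


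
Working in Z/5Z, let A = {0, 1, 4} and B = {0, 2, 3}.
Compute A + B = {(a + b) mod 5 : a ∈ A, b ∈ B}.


Work in Z/5Z: reduce every sum a + b modulo 5.
Enumerate all 9 pairs:
a = 0: 0+0=0, 0+2=2, 0+3=3
a = 1: 1+0=1, 1+2=3, 1+3=4
a = 4: 4+0=4, 4+2=1, 4+3=2
Distinct residues collected: {0, 1, 2, 3, 4}
|A + B| = 5 (out of 5 total residues).

A + B = {0, 1, 2, 3, 4}


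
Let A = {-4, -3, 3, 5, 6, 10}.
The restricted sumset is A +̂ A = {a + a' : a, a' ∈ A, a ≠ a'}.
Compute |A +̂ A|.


Restricted sumset: A +̂ A = {a + a' : a ∈ A, a' ∈ A, a ≠ a'}.
Equivalently, take A + A and drop any sum 2a that is achievable ONLY as a + a for a ∈ A (i.e. sums representable only with equal summands).
Enumerate pairs (a, a') with a < a' (symmetric, so each unordered pair gives one sum; this covers all a ≠ a'):
  -4 + -3 = -7
  -4 + 3 = -1
  -4 + 5 = 1
  -4 + 6 = 2
  -4 + 10 = 6
  -3 + 3 = 0
  -3 + 5 = 2
  -3 + 6 = 3
  -3 + 10 = 7
  3 + 5 = 8
  3 + 6 = 9
  3 + 10 = 13
  5 + 6 = 11
  5 + 10 = 15
  6 + 10 = 16
Collected distinct sums: {-7, -1, 0, 1, 2, 3, 6, 7, 8, 9, 11, 13, 15, 16}
|A +̂ A| = 14
(Reference bound: |A +̂ A| ≥ 2|A| - 3 for |A| ≥ 2, with |A| = 6 giving ≥ 9.)

|A +̂ A| = 14


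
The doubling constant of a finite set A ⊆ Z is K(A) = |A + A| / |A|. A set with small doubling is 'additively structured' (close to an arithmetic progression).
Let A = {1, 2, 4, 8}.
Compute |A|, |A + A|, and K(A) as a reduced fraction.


|A| = 4.
Compute A + A by enumerating all 16 pairs.
A + A = {2, 3, 4, 5, 6, 8, 9, 10, 12, 16}, so |A + A| = 10.
K = |A + A| / |A| = 10/4 = 5/2 ≈ 2.5000.
Reference: AP of size 4 gives K = 7/4 ≈ 1.7500; a fully generic set of size 4 gives K ≈ 2.5000.

|A| = 4, |A + A| = 10, K = 10/4 = 5/2.


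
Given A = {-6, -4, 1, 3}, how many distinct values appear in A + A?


A + A = {a + a' : a, a' ∈ A}; |A| = 4.
General bounds: 2|A| - 1 ≤ |A + A| ≤ |A|(|A|+1)/2, i.e. 7 ≤ |A + A| ≤ 10.
Lower bound 2|A|-1 is attained iff A is an arithmetic progression.
Enumerate sums a + a' for a ≤ a' (symmetric, so this suffices):
a = -6: -6+-6=-12, -6+-4=-10, -6+1=-5, -6+3=-3
a = -4: -4+-4=-8, -4+1=-3, -4+3=-1
a = 1: 1+1=2, 1+3=4
a = 3: 3+3=6
Distinct sums: {-12, -10, -8, -5, -3, -1, 2, 4, 6}
|A + A| = 9

|A + A| = 9


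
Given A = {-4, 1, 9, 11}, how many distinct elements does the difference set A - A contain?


A - A = {a - a' : a, a' ∈ A}; |A| = 4.
Bounds: 2|A|-1 ≤ |A - A| ≤ |A|² - |A| + 1, i.e. 7 ≤ |A - A| ≤ 13.
Note: 0 ∈ A - A always (from a - a). The set is symmetric: if d ∈ A - A then -d ∈ A - A.
Enumerate nonzero differences d = a - a' with a > a' (then include -d):
Positive differences: {2, 5, 8, 10, 13, 15}
Full difference set: {0} ∪ (positive diffs) ∪ (negative diffs).
|A - A| = 1 + 2·6 = 13 (matches direct enumeration: 13).

|A - A| = 13


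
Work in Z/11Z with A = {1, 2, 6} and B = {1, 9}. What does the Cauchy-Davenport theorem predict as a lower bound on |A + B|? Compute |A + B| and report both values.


Cauchy-Davenport: |A + B| ≥ min(p, |A| + |B| - 1) for A, B nonempty in Z/pZ.
|A| = 3, |B| = 2, p = 11.
CD lower bound = min(11, 3 + 2 - 1) = min(11, 4) = 4.
Compute A + B mod 11 directly:
a = 1: 1+1=2, 1+9=10
a = 2: 2+1=3, 2+9=0
a = 6: 6+1=7, 6+9=4
A + B = {0, 2, 3, 4, 7, 10}, so |A + B| = 6.
Verify: 6 ≥ 4? Yes ✓.

CD lower bound = 4, actual |A + B| = 6.


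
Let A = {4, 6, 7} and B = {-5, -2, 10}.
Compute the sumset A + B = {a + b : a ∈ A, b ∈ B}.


A + B = {a + b : a ∈ A, b ∈ B}.
Enumerate all |A|·|B| = 3·3 = 9 pairs (a, b) and collect distinct sums.
a = 4: 4+-5=-1, 4+-2=2, 4+10=14
a = 6: 6+-5=1, 6+-2=4, 6+10=16
a = 7: 7+-5=2, 7+-2=5, 7+10=17
Collecting distinct sums: A + B = {-1, 1, 2, 4, 5, 14, 16, 17}
|A + B| = 8

A + B = {-1, 1, 2, 4, 5, 14, 16, 17}


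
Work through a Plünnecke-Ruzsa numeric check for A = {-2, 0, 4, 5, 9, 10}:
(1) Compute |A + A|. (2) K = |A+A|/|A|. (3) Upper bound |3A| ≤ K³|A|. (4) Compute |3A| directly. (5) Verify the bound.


|A| = 6.
Step 1: Compute A + A by enumerating all 36 pairs.
A + A = {-4, -2, 0, 2, 3, 4, 5, 7, 8, 9, 10, 13, 14, 15, 18, 19, 20}, so |A + A| = 17.
Step 2: Doubling constant K = |A + A|/|A| = 17/6 = 17/6 ≈ 2.8333.
Step 3: Plünnecke-Ruzsa gives |3A| ≤ K³·|A| = (2.8333)³ · 6 ≈ 136.4722.
Step 4: Compute 3A = A + A + A directly by enumerating all triples (a,b,c) ∈ A³; |3A| = 32.
Step 5: Check 32 ≤ 136.4722? Yes ✓.

K = 17/6, Plünnecke-Ruzsa bound K³|A| ≈ 136.4722, |3A| = 32, inequality holds.


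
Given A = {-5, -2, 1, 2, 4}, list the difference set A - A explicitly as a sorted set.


A - A = {a - a' : a, a' ∈ A}.
Compute a - a' for each ordered pair (a, a'):
a = -5: -5--5=0, -5--2=-3, -5-1=-6, -5-2=-7, -5-4=-9
a = -2: -2--5=3, -2--2=0, -2-1=-3, -2-2=-4, -2-4=-6
a = 1: 1--5=6, 1--2=3, 1-1=0, 1-2=-1, 1-4=-3
a = 2: 2--5=7, 2--2=4, 2-1=1, 2-2=0, 2-4=-2
a = 4: 4--5=9, 4--2=6, 4-1=3, 4-2=2, 4-4=0
Collecting distinct values (and noting 0 appears from a-a):
A - A = {-9, -7, -6, -4, -3, -2, -1, 0, 1, 2, 3, 4, 6, 7, 9}
|A - A| = 15

A - A = {-9, -7, -6, -4, -3, -2, -1, 0, 1, 2, 3, 4, 6, 7, 9}


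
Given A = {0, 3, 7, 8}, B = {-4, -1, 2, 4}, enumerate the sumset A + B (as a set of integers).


A + B = {a + b : a ∈ A, b ∈ B}.
Enumerate all |A|·|B| = 4·4 = 16 pairs (a, b) and collect distinct sums.
a = 0: 0+-4=-4, 0+-1=-1, 0+2=2, 0+4=4
a = 3: 3+-4=-1, 3+-1=2, 3+2=5, 3+4=7
a = 7: 7+-4=3, 7+-1=6, 7+2=9, 7+4=11
a = 8: 8+-4=4, 8+-1=7, 8+2=10, 8+4=12
Collecting distinct sums: A + B = {-4, -1, 2, 3, 4, 5, 6, 7, 9, 10, 11, 12}
|A + B| = 12

A + B = {-4, -1, 2, 3, 4, 5, 6, 7, 9, 10, 11, 12}


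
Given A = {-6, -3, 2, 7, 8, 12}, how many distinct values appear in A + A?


A + A = {a + a' : a, a' ∈ A}; |A| = 6.
General bounds: 2|A| - 1 ≤ |A + A| ≤ |A|(|A|+1)/2, i.e. 11 ≤ |A + A| ≤ 21.
Lower bound 2|A|-1 is attained iff A is an arithmetic progression.
Enumerate sums a + a' for a ≤ a' (symmetric, so this suffices):
a = -6: -6+-6=-12, -6+-3=-9, -6+2=-4, -6+7=1, -6+8=2, -6+12=6
a = -3: -3+-3=-6, -3+2=-1, -3+7=4, -3+8=5, -3+12=9
a = 2: 2+2=4, 2+7=9, 2+8=10, 2+12=14
a = 7: 7+7=14, 7+8=15, 7+12=19
a = 8: 8+8=16, 8+12=20
a = 12: 12+12=24
Distinct sums: {-12, -9, -6, -4, -1, 1, 2, 4, 5, 6, 9, 10, 14, 15, 16, 19, 20, 24}
|A + A| = 18

|A + A| = 18


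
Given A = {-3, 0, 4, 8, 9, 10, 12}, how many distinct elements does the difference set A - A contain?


A - A = {a - a' : a, a' ∈ A}; |A| = 7.
Bounds: 2|A|-1 ≤ |A - A| ≤ |A|² - |A| + 1, i.e. 13 ≤ |A - A| ≤ 43.
Note: 0 ∈ A - A always (from a - a). The set is symmetric: if d ∈ A - A then -d ∈ A - A.
Enumerate nonzero differences d = a - a' with a > a' (then include -d):
Positive differences: {1, 2, 3, 4, 5, 6, 7, 8, 9, 10, 11, 12, 13, 15}
Full difference set: {0} ∪ (positive diffs) ∪ (negative diffs).
|A - A| = 1 + 2·14 = 29 (matches direct enumeration: 29).

|A - A| = 29


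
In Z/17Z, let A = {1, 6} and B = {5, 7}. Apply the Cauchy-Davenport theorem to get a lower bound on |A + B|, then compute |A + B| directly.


Cauchy-Davenport: |A + B| ≥ min(p, |A| + |B| - 1) for A, B nonempty in Z/pZ.
|A| = 2, |B| = 2, p = 17.
CD lower bound = min(17, 2 + 2 - 1) = min(17, 3) = 3.
Compute A + B mod 17 directly:
a = 1: 1+5=6, 1+7=8
a = 6: 6+5=11, 6+7=13
A + B = {6, 8, 11, 13}, so |A + B| = 4.
Verify: 4 ≥ 3? Yes ✓.

CD lower bound = 3, actual |A + B| = 4.


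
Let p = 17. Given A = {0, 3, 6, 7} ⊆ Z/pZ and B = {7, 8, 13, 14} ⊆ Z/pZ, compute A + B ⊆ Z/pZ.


Work in Z/17Z: reduce every sum a + b modulo 17.
Enumerate all 16 pairs:
a = 0: 0+7=7, 0+8=8, 0+13=13, 0+14=14
a = 3: 3+7=10, 3+8=11, 3+13=16, 3+14=0
a = 6: 6+7=13, 6+8=14, 6+13=2, 6+14=3
a = 7: 7+7=14, 7+8=15, 7+13=3, 7+14=4
Distinct residues collected: {0, 2, 3, 4, 7, 8, 10, 11, 13, 14, 15, 16}
|A + B| = 12 (out of 17 total residues).

A + B = {0, 2, 3, 4, 7, 8, 10, 11, 13, 14, 15, 16}


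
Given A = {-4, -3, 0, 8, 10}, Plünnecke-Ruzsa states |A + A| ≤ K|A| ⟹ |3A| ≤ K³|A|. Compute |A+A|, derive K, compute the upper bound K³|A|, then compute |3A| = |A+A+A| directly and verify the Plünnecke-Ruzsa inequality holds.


|A| = 5.
Step 1: Compute A + A by enumerating all 25 pairs.
A + A = {-8, -7, -6, -4, -3, 0, 4, 5, 6, 7, 8, 10, 16, 18, 20}, so |A + A| = 15.
Step 2: Doubling constant K = |A + A|/|A| = 15/5 = 15/5 ≈ 3.0000.
Step 3: Plünnecke-Ruzsa gives |3A| ≤ K³·|A| = (3.0000)³ · 5 ≈ 135.0000.
Step 4: Compute 3A = A + A + A directly by enumerating all triples (a,b,c) ∈ A³; |3A| = 31.
Step 5: Check 31 ≤ 135.0000? Yes ✓.

K = 15/5, Plünnecke-Ruzsa bound K³|A| ≈ 135.0000, |3A| = 31, inequality holds.


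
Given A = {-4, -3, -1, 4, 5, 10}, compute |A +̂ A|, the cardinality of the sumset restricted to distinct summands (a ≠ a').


Restricted sumset: A +̂ A = {a + a' : a ∈ A, a' ∈ A, a ≠ a'}.
Equivalently, take A + A and drop any sum 2a that is achievable ONLY as a + a for a ∈ A (i.e. sums representable only with equal summands).
Enumerate pairs (a, a') with a < a' (symmetric, so each unordered pair gives one sum; this covers all a ≠ a'):
  -4 + -3 = -7
  -4 + -1 = -5
  -4 + 4 = 0
  -4 + 5 = 1
  -4 + 10 = 6
  -3 + -1 = -4
  -3 + 4 = 1
  -3 + 5 = 2
  -3 + 10 = 7
  -1 + 4 = 3
  -1 + 5 = 4
  -1 + 10 = 9
  4 + 5 = 9
  4 + 10 = 14
  5 + 10 = 15
Collected distinct sums: {-7, -5, -4, 0, 1, 2, 3, 4, 6, 7, 9, 14, 15}
|A +̂ A| = 13
(Reference bound: |A +̂ A| ≥ 2|A| - 3 for |A| ≥ 2, with |A| = 6 giving ≥ 9.)

|A +̂ A| = 13


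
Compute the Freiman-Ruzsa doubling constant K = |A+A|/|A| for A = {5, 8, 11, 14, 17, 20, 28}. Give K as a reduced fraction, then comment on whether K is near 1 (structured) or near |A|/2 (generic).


|A| = 7.
Compute A + A by enumerating all 49 pairs.
A + A = {10, 13, 16, 19, 22, 25, 28, 31, 33, 34, 36, 37, 39, 40, 42, 45, 48, 56}, so |A + A| = 18.
K = |A + A| / |A| = 18/7 (already in lowest terms) ≈ 2.5714.
Reference: AP of size 7 gives K = 13/7 ≈ 1.8571; a fully generic set of size 7 gives K ≈ 4.0000.

|A| = 7, |A + A| = 18, K = 18/7.


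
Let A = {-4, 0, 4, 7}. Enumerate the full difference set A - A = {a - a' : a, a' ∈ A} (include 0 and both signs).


A - A = {a - a' : a, a' ∈ A}.
Compute a - a' for each ordered pair (a, a'):
a = -4: -4--4=0, -4-0=-4, -4-4=-8, -4-7=-11
a = 0: 0--4=4, 0-0=0, 0-4=-4, 0-7=-7
a = 4: 4--4=8, 4-0=4, 4-4=0, 4-7=-3
a = 7: 7--4=11, 7-0=7, 7-4=3, 7-7=0
Collecting distinct values (and noting 0 appears from a-a):
A - A = {-11, -8, -7, -4, -3, 0, 3, 4, 7, 8, 11}
|A - A| = 11

A - A = {-11, -8, -7, -4, -3, 0, 3, 4, 7, 8, 11}


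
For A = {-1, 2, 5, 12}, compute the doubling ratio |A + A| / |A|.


|A| = 4.
Compute A + A by enumerating all 16 pairs.
A + A = {-2, 1, 4, 7, 10, 11, 14, 17, 24}, so |A + A| = 9.
K = |A + A| / |A| = 9/4 (already in lowest terms) ≈ 2.2500.
Reference: AP of size 4 gives K = 7/4 ≈ 1.7500; a fully generic set of size 4 gives K ≈ 2.5000.

|A| = 4, |A + A| = 9, K = 9/4.


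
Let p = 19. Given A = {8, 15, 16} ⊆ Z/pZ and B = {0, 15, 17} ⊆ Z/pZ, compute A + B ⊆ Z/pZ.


Work in Z/19Z: reduce every sum a + b modulo 19.
Enumerate all 9 pairs:
a = 8: 8+0=8, 8+15=4, 8+17=6
a = 15: 15+0=15, 15+15=11, 15+17=13
a = 16: 16+0=16, 16+15=12, 16+17=14
Distinct residues collected: {4, 6, 8, 11, 12, 13, 14, 15, 16}
|A + B| = 9 (out of 19 total residues).

A + B = {4, 6, 8, 11, 12, 13, 14, 15, 16}


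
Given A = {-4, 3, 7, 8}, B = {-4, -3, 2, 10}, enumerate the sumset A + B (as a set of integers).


A + B = {a + b : a ∈ A, b ∈ B}.
Enumerate all |A|·|B| = 4·4 = 16 pairs (a, b) and collect distinct sums.
a = -4: -4+-4=-8, -4+-3=-7, -4+2=-2, -4+10=6
a = 3: 3+-4=-1, 3+-3=0, 3+2=5, 3+10=13
a = 7: 7+-4=3, 7+-3=4, 7+2=9, 7+10=17
a = 8: 8+-4=4, 8+-3=5, 8+2=10, 8+10=18
Collecting distinct sums: A + B = {-8, -7, -2, -1, 0, 3, 4, 5, 6, 9, 10, 13, 17, 18}
|A + B| = 14

A + B = {-8, -7, -2, -1, 0, 3, 4, 5, 6, 9, 10, 13, 17, 18}


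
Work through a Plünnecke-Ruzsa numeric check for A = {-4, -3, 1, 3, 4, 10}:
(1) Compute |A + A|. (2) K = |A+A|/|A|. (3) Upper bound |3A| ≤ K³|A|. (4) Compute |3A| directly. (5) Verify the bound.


|A| = 6.
Step 1: Compute A + A by enumerating all 36 pairs.
A + A = {-8, -7, -6, -3, -2, -1, 0, 1, 2, 4, 5, 6, 7, 8, 11, 13, 14, 20}, so |A + A| = 18.
Step 2: Doubling constant K = |A + A|/|A| = 18/6 = 18/6 ≈ 3.0000.
Step 3: Plünnecke-Ruzsa gives |3A| ≤ K³·|A| = (3.0000)³ · 6 ≈ 162.0000.
Step 4: Compute 3A = A + A + A directly by enumerating all triples (a,b,c) ∈ A³; |3A| = 33.
Step 5: Check 33 ≤ 162.0000? Yes ✓.

K = 18/6, Plünnecke-Ruzsa bound K³|A| ≈ 162.0000, |3A| = 33, inequality holds.


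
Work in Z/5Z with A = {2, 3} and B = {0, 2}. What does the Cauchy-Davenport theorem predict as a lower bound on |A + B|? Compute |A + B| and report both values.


Cauchy-Davenport: |A + B| ≥ min(p, |A| + |B| - 1) for A, B nonempty in Z/pZ.
|A| = 2, |B| = 2, p = 5.
CD lower bound = min(5, 2 + 2 - 1) = min(5, 3) = 3.
Compute A + B mod 5 directly:
a = 2: 2+0=2, 2+2=4
a = 3: 3+0=3, 3+2=0
A + B = {0, 2, 3, 4}, so |A + B| = 4.
Verify: 4 ≥ 3? Yes ✓.

CD lower bound = 3, actual |A + B| = 4.


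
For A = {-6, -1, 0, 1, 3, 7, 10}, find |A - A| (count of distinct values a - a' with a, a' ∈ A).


A - A = {a - a' : a, a' ∈ A}; |A| = 7.
Bounds: 2|A|-1 ≤ |A - A| ≤ |A|² - |A| + 1, i.e. 13 ≤ |A - A| ≤ 43.
Note: 0 ∈ A - A always (from a - a). The set is symmetric: if d ∈ A - A then -d ∈ A - A.
Enumerate nonzero differences d = a - a' with a > a' (then include -d):
Positive differences: {1, 2, 3, 4, 5, 6, 7, 8, 9, 10, 11, 13, 16}
Full difference set: {0} ∪ (positive diffs) ∪ (negative diffs).
|A - A| = 1 + 2·13 = 27 (matches direct enumeration: 27).

|A - A| = 27


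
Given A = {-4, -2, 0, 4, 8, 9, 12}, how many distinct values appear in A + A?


A + A = {a + a' : a, a' ∈ A}; |A| = 7.
General bounds: 2|A| - 1 ≤ |A + A| ≤ |A|(|A|+1)/2, i.e. 13 ≤ |A + A| ≤ 28.
Lower bound 2|A|-1 is attained iff A is an arithmetic progression.
Enumerate sums a + a' for a ≤ a' (symmetric, so this suffices):
a = -4: -4+-4=-8, -4+-2=-6, -4+0=-4, -4+4=0, -4+8=4, -4+9=5, -4+12=8
a = -2: -2+-2=-4, -2+0=-2, -2+4=2, -2+8=6, -2+9=7, -2+12=10
a = 0: 0+0=0, 0+4=4, 0+8=8, 0+9=9, 0+12=12
a = 4: 4+4=8, 4+8=12, 4+9=13, 4+12=16
a = 8: 8+8=16, 8+9=17, 8+12=20
a = 9: 9+9=18, 9+12=21
a = 12: 12+12=24
Distinct sums: {-8, -6, -4, -2, 0, 2, 4, 5, 6, 7, 8, 9, 10, 12, 13, 16, 17, 18, 20, 21, 24}
|A + A| = 21

|A + A| = 21


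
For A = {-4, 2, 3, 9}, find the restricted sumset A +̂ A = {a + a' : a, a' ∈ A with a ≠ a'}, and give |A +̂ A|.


Restricted sumset: A +̂ A = {a + a' : a ∈ A, a' ∈ A, a ≠ a'}.
Equivalently, take A + A and drop any sum 2a that is achievable ONLY as a + a for a ∈ A (i.e. sums representable only with equal summands).
Enumerate pairs (a, a') with a < a' (symmetric, so each unordered pair gives one sum; this covers all a ≠ a'):
  -4 + 2 = -2
  -4 + 3 = -1
  -4 + 9 = 5
  2 + 3 = 5
  2 + 9 = 11
  3 + 9 = 12
Collected distinct sums: {-2, -1, 5, 11, 12}
|A +̂ A| = 5
(Reference bound: |A +̂ A| ≥ 2|A| - 3 for |A| ≥ 2, with |A| = 4 giving ≥ 5.)

|A +̂ A| = 5


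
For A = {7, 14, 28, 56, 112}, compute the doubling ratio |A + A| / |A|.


|A| = 5.
Compute A + A by enumerating all 25 pairs.
A + A = {14, 21, 28, 35, 42, 56, 63, 70, 84, 112, 119, 126, 140, 168, 224}, so |A + A| = 15.
K = |A + A| / |A| = 15/5 = 3/1 ≈ 3.0000.
Reference: AP of size 5 gives K = 9/5 ≈ 1.8000; a fully generic set of size 5 gives K ≈ 3.0000.

|A| = 5, |A + A| = 15, K = 15/5 = 3/1.


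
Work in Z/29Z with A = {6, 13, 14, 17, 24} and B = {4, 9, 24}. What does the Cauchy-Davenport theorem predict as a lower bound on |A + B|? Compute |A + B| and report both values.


Cauchy-Davenport: |A + B| ≥ min(p, |A| + |B| - 1) for A, B nonempty in Z/pZ.
|A| = 5, |B| = 3, p = 29.
CD lower bound = min(29, 5 + 3 - 1) = min(29, 7) = 7.
Compute A + B mod 29 directly:
a = 6: 6+4=10, 6+9=15, 6+24=1
a = 13: 13+4=17, 13+9=22, 13+24=8
a = 14: 14+4=18, 14+9=23, 14+24=9
a = 17: 17+4=21, 17+9=26, 17+24=12
a = 24: 24+4=28, 24+9=4, 24+24=19
A + B = {1, 4, 8, 9, 10, 12, 15, 17, 18, 19, 21, 22, 23, 26, 28}, so |A + B| = 15.
Verify: 15 ≥ 7? Yes ✓.

CD lower bound = 7, actual |A + B| = 15.


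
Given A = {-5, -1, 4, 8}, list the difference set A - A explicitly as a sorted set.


A - A = {a - a' : a, a' ∈ A}.
Compute a - a' for each ordered pair (a, a'):
a = -5: -5--5=0, -5--1=-4, -5-4=-9, -5-8=-13
a = -1: -1--5=4, -1--1=0, -1-4=-5, -1-8=-9
a = 4: 4--5=9, 4--1=5, 4-4=0, 4-8=-4
a = 8: 8--5=13, 8--1=9, 8-4=4, 8-8=0
Collecting distinct values (and noting 0 appears from a-a):
A - A = {-13, -9, -5, -4, 0, 4, 5, 9, 13}
|A - A| = 9

A - A = {-13, -9, -5, -4, 0, 4, 5, 9, 13}


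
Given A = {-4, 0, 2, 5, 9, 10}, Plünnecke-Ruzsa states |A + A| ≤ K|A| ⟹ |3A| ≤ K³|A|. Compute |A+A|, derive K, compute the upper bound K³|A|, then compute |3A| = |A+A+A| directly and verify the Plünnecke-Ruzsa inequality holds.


|A| = 6.
Step 1: Compute A + A by enumerating all 36 pairs.
A + A = {-8, -4, -2, 0, 1, 2, 4, 5, 6, 7, 9, 10, 11, 12, 14, 15, 18, 19, 20}, so |A + A| = 19.
Step 2: Doubling constant K = |A + A|/|A| = 19/6 = 19/6 ≈ 3.1667.
Step 3: Plünnecke-Ruzsa gives |3A| ≤ K³·|A| = (3.1667)³ · 6 ≈ 190.5278.
Step 4: Compute 3A = A + A + A directly by enumerating all triples (a,b,c) ∈ A³; |3A| = 36.
Step 5: Check 36 ≤ 190.5278? Yes ✓.

K = 19/6, Plünnecke-Ruzsa bound K³|A| ≈ 190.5278, |3A| = 36, inequality holds.


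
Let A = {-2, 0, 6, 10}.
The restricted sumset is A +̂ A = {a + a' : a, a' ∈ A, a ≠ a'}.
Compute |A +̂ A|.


Restricted sumset: A +̂ A = {a + a' : a ∈ A, a' ∈ A, a ≠ a'}.
Equivalently, take A + A and drop any sum 2a that is achievable ONLY as a + a for a ∈ A (i.e. sums representable only with equal summands).
Enumerate pairs (a, a') with a < a' (symmetric, so each unordered pair gives one sum; this covers all a ≠ a'):
  -2 + 0 = -2
  -2 + 6 = 4
  -2 + 10 = 8
  0 + 6 = 6
  0 + 10 = 10
  6 + 10 = 16
Collected distinct sums: {-2, 4, 6, 8, 10, 16}
|A +̂ A| = 6
(Reference bound: |A +̂ A| ≥ 2|A| - 3 for |A| ≥ 2, with |A| = 4 giving ≥ 5.)

|A +̂ A| = 6


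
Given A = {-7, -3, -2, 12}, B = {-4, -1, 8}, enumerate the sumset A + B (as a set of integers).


A + B = {a + b : a ∈ A, b ∈ B}.
Enumerate all |A|·|B| = 4·3 = 12 pairs (a, b) and collect distinct sums.
a = -7: -7+-4=-11, -7+-1=-8, -7+8=1
a = -3: -3+-4=-7, -3+-1=-4, -3+8=5
a = -2: -2+-4=-6, -2+-1=-3, -2+8=6
a = 12: 12+-4=8, 12+-1=11, 12+8=20
Collecting distinct sums: A + B = {-11, -8, -7, -6, -4, -3, 1, 5, 6, 8, 11, 20}
|A + B| = 12

A + B = {-11, -8, -7, -6, -4, -3, 1, 5, 6, 8, 11, 20}


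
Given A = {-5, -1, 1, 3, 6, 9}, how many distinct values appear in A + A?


A + A = {a + a' : a, a' ∈ A}; |A| = 6.
General bounds: 2|A| - 1 ≤ |A + A| ≤ |A|(|A|+1)/2, i.e. 11 ≤ |A + A| ≤ 21.
Lower bound 2|A|-1 is attained iff A is an arithmetic progression.
Enumerate sums a + a' for a ≤ a' (symmetric, so this suffices):
a = -5: -5+-5=-10, -5+-1=-6, -5+1=-4, -5+3=-2, -5+6=1, -5+9=4
a = -1: -1+-1=-2, -1+1=0, -1+3=2, -1+6=5, -1+9=8
a = 1: 1+1=2, 1+3=4, 1+6=7, 1+9=10
a = 3: 3+3=6, 3+6=9, 3+9=12
a = 6: 6+6=12, 6+9=15
a = 9: 9+9=18
Distinct sums: {-10, -6, -4, -2, 0, 1, 2, 4, 5, 6, 7, 8, 9, 10, 12, 15, 18}
|A + A| = 17

|A + A| = 17


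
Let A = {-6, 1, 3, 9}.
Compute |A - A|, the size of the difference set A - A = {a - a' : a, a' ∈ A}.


A - A = {a - a' : a, a' ∈ A}; |A| = 4.
Bounds: 2|A|-1 ≤ |A - A| ≤ |A|² - |A| + 1, i.e. 7 ≤ |A - A| ≤ 13.
Note: 0 ∈ A - A always (from a - a). The set is symmetric: if d ∈ A - A then -d ∈ A - A.
Enumerate nonzero differences d = a - a' with a > a' (then include -d):
Positive differences: {2, 6, 7, 8, 9, 15}
Full difference set: {0} ∪ (positive diffs) ∪ (negative diffs).
|A - A| = 1 + 2·6 = 13 (matches direct enumeration: 13).

|A - A| = 13


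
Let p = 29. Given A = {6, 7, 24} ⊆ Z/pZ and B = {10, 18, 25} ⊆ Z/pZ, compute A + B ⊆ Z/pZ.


Work in Z/29Z: reduce every sum a + b modulo 29.
Enumerate all 9 pairs:
a = 6: 6+10=16, 6+18=24, 6+25=2
a = 7: 7+10=17, 7+18=25, 7+25=3
a = 24: 24+10=5, 24+18=13, 24+25=20
Distinct residues collected: {2, 3, 5, 13, 16, 17, 20, 24, 25}
|A + B| = 9 (out of 29 total residues).

A + B = {2, 3, 5, 13, 16, 17, 20, 24, 25}


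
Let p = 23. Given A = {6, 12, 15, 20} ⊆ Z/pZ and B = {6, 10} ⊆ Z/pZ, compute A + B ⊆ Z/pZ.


Work in Z/23Z: reduce every sum a + b modulo 23.
Enumerate all 8 pairs:
a = 6: 6+6=12, 6+10=16
a = 12: 12+6=18, 12+10=22
a = 15: 15+6=21, 15+10=2
a = 20: 20+6=3, 20+10=7
Distinct residues collected: {2, 3, 7, 12, 16, 18, 21, 22}
|A + B| = 8 (out of 23 total residues).

A + B = {2, 3, 7, 12, 16, 18, 21, 22}


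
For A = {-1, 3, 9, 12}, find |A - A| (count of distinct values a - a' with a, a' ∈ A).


A - A = {a - a' : a, a' ∈ A}; |A| = 4.
Bounds: 2|A|-1 ≤ |A - A| ≤ |A|² - |A| + 1, i.e. 7 ≤ |A - A| ≤ 13.
Note: 0 ∈ A - A always (from a - a). The set is symmetric: if d ∈ A - A then -d ∈ A - A.
Enumerate nonzero differences d = a - a' with a > a' (then include -d):
Positive differences: {3, 4, 6, 9, 10, 13}
Full difference set: {0} ∪ (positive diffs) ∪ (negative diffs).
|A - A| = 1 + 2·6 = 13 (matches direct enumeration: 13).

|A - A| = 13


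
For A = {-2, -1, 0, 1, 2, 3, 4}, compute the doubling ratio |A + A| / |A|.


|A| = 7.
Compute A + A by enumerating all 49 pairs.
A + A = {-4, -3, -2, -1, 0, 1, 2, 3, 4, 5, 6, 7, 8}, so |A + A| = 13.
K = |A + A| / |A| = 13/7 (already in lowest terms) ≈ 1.8571.
Reference: AP of size 7 gives K = 13/7 ≈ 1.8571; a fully generic set of size 7 gives K ≈ 4.0000.

|A| = 7, |A + A| = 13, K = 13/7.


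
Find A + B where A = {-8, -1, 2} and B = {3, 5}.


A + B = {a + b : a ∈ A, b ∈ B}.
Enumerate all |A|·|B| = 3·2 = 6 pairs (a, b) and collect distinct sums.
a = -8: -8+3=-5, -8+5=-3
a = -1: -1+3=2, -1+5=4
a = 2: 2+3=5, 2+5=7
Collecting distinct sums: A + B = {-5, -3, 2, 4, 5, 7}
|A + B| = 6

A + B = {-5, -3, 2, 4, 5, 7}


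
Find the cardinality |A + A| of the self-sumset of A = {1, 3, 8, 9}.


A + A = {a + a' : a, a' ∈ A}; |A| = 4.
General bounds: 2|A| - 1 ≤ |A + A| ≤ |A|(|A|+1)/2, i.e. 7 ≤ |A + A| ≤ 10.
Lower bound 2|A|-1 is attained iff A is an arithmetic progression.
Enumerate sums a + a' for a ≤ a' (symmetric, so this suffices):
a = 1: 1+1=2, 1+3=4, 1+8=9, 1+9=10
a = 3: 3+3=6, 3+8=11, 3+9=12
a = 8: 8+8=16, 8+9=17
a = 9: 9+9=18
Distinct sums: {2, 4, 6, 9, 10, 11, 12, 16, 17, 18}
|A + A| = 10

|A + A| = 10


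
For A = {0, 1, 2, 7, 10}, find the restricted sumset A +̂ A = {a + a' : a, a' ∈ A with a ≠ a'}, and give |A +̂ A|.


Restricted sumset: A +̂ A = {a + a' : a ∈ A, a' ∈ A, a ≠ a'}.
Equivalently, take A + A and drop any sum 2a that is achievable ONLY as a + a for a ∈ A (i.e. sums representable only with equal summands).
Enumerate pairs (a, a') with a < a' (symmetric, so each unordered pair gives one sum; this covers all a ≠ a'):
  0 + 1 = 1
  0 + 2 = 2
  0 + 7 = 7
  0 + 10 = 10
  1 + 2 = 3
  1 + 7 = 8
  1 + 10 = 11
  2 + 7 = 9
  2 + 10 = 12
  7 + 10 = 17
Collected distinct sums: {1, 2, 3, 7, 8, 9, 10, 11, 12, 17}
|A +̂ A| = 10
(Reference bound: |A +̂ A| ≥ 2|A| - 3 for |A| ≥ 2, with |A| = 5 giving ≥ 7.)

|A +̂ A| = 10


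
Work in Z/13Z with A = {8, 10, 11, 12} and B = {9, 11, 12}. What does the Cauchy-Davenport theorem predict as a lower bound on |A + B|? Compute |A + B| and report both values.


Cauchy-Davenport: |A + B| ≥ min(p, |A| + |B| - 1) for A, B nonempty in Z/pZ.
|A| = 4, |B| = 3, p = 13.
CD lower bound = min(13, 4 + 3 - 1) = min(13, 6) = 6.
Compute A + B mod 13 directly:
a = 8: 8+9=4, 8+11=6, 8+12=7
a = 10: 10+9=6, 10+11=8, 10+12=9
a = 11: 11+9=7, 11+11=9, 11+12=10
a = 12: 12+9=8, 12+11=10, 12+12=11
A + B = {4, 6, 7, 8, 9, 10, 11}, so |A + B| = 7.
Verify: 7 ≥ 6? Yes ✓.

CD lower bound = 6, actual |A + B| = 7.


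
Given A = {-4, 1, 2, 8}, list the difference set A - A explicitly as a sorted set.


A - A = {a - a' : a, a' ∈ A}.
Compute a - a' for each ordered pair (a, a'):
a = -4: -4--4=0, -4-1=-5, -4-2=-6, -4-8=-12
a = 1: 1--4=5, 1-1=0, 1-2=-1, 1-8=-7
a = 2: 2--4=6, 2-1=1, 2-2=0, 2-8=-6
a = 8: 8--4=12, 8-1=7, 8-2=6, 8-8=0
Collecting distinct values (and noting 0 appears from a-a):
A - A = {-12, -7, -6, -5, -1, 0, 1, 5, 6, 7, 12}
|A - A| = 11

A - A = {-12, -7, -6, -5, -1, 0, 1, 5, 6, 7, 12}


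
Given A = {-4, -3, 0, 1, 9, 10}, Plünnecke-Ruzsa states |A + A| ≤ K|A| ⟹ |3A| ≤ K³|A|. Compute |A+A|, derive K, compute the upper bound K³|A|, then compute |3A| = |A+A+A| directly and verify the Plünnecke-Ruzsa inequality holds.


|A| = 6.
Step 1: Compute A + A by enumerating all 36 pairs.
A + A = {-8, -7, -6, -4, -3, -2, 0, 1, 2, 5, 6, 7, 9, 10, 11, 18, 19, 20}, so |A + A| = 18.
Step 2: Doubling constant K = |A + A|/|A| = 18/6 = 18/6 ≈ 3.0000.
Step 3: Plünnecke-Ruzsa gives |3A| ≤ K³·|A| = (3.0000)³ · 6 ≈ 162.0000.
Step 4: Compute 3A = A + A + A directly by enumerating all triples (a,b,c) ∈ A³; |3A| = 37.
Step 5: Check 37 ≤ 162.0000? Yes ✓.

K = 18/6, Plünnecke-Ruzsa bound K³|A| ≈ 162.0000, |3A| = 37, inequality holds.


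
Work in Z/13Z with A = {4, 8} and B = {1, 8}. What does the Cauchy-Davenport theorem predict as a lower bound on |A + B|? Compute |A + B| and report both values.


Cauchy-Davenport: |A + B| ≥ min(p, |A| + |B| - 1) for A, B nonempty in Z/pZ.
|A| = 2, |B| = 2, p = 13.
CD lower bound = min(13, 2 + 2 - 1) = min(13, 3) = 3.
Compute A + B mod 13 directly:
a = 4: 4+1=5, 4+8=12
a = 8: 8+1=9, 8+8=3
A + B = {3, 5, 9, 12}, so |A + B| = 4.
Verify: 4 ≥ 3? Yes ✓.

CD lower bound = 3, actual |A + B| = 4.


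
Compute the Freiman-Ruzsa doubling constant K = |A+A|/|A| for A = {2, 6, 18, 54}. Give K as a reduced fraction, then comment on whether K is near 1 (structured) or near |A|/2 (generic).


|A| = 4.
Compute A + A by enumerating all 16 pairs.
A + A = {4, 8, 12, 20, 24, 36, 56, 60, 72, 108}, so |A + A| = 10.
K = |A + A| / |A| = 10/4 = 5/2 ≈ 2.5000.
Reference: AP of size 4 gives K = 7/4 ≈ 1.7500; a fully generic set of size 4 gives K ≈ 2.5000.

|A| = 4, |A + A| = 10, K = 10/4 = 5/2.


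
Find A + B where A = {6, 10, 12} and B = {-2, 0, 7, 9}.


A + B = {a + b : a ∈ A, b ∈ B}.
Enumerate all |A|·|B| = 3·4 = 12 pairs (a, b) and collect distinct sums.
a = 6: 6+-2=4, 6+0=6, 6+7=13, 6+9=15
a = 10: 10+-2=8, 10+0=10, 10+7=17, 10+9=19
a = 12: 12+-2=10, 12+0=12, 12+7=19, 12+9=21
Collecting distinct sums: A + B = {4, 6, 8, 10, 12, 13, 15, 17, 19, 21}
|A + B| = 10

A + B = {4, 6, 8, 10, 12, 13, 15, 17, 19, 21}


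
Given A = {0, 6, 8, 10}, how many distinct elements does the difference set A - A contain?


A - A = {a - a' : a, a' ∈ A}; |A| = 4.
Bounds: 2|A|-1 ≤ |A - A| ≤ |A|² - |A| + 1, i.e. 7 ≤ |A - A| ≤ 13.
Note: 0 ∈ A - A always (from a - a). The set is symmetric: if d ∈ A - A then -d ∈ A - A.
Enumerate nonzero differences d = a - a' with a > a' (then include -d):
Positive differences: {2, 4, 6, 8, 10}
Full difference set: {0} ∪ (positive diffs) ∪ (negative diffs).
|A - A| = 1 + 2·5 = 11 (matches direct enumeration: 11).

|A - A| = 11


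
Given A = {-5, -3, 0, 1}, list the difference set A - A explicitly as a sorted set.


A - A = {a - a' : a, a' ∈ A}.
Compute a - a' for each ordered pair (a, a'):
a = -5: -5--5=0, -5--3=-2, -5-0=-5, -5-1=-6
a = -3: -3--5=2, -3--3=0, -3-0=-3, -3-1=-4
a = 0: 0--5=5, 0--3=3, 0-0=0, 0-1=-1
a = 1: 1--5=6, 1--3=4, 1-0=1, 1-1=0
Collecting distinct values (and noting 0 appears from a-a):
A - A = {-6, -5, -4, -3, -2, -1, 0, 1, 2, 3, 4, 5, 6}
|A - A| = 13

A - A = {-6, -5, -4, -3, -2, -1, 0, 1, 2, 3, 4, 5, 6}


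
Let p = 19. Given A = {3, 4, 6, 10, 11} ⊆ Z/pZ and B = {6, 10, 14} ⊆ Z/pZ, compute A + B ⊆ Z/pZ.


Work in Z/19Z: reduce every sum a + b modulo 19.
Enumerate all 15 pairs:
a = 3: 3+6=9, 3+10=13, 3+14=17
a = 4: 4+6=10, 4+10=14, 4+14=18
a = 6: 6+6=12, 6+10=16, 6+14=1
a = 10: 10+6=16, 10+10=1, 10+14=5
a = 11: 11+6=17, 11+10=2, 11+14=6
Distinct residues collected: {1, 2, 5, 6, 9, 10, 12, 13, 14, 16, 17, 18}
|A + B| = 12 (out of 19 total residues).

A + B = {1, 2, 5, 6, 9, 10, 12, 13, 14, 16, 17, 18}


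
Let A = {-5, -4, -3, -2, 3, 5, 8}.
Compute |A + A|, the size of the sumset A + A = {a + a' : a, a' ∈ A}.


A + A = {a + a' : a, a' ∈ A}; |A| = 7.
General bounds: 2|A| - 1 ≤ |A + A| ≤ |A|(|A|+1)/2, i.e. 13 ≤ |A + A| ≤ 28.
Lower bound 2|A|-1 is attained iff A is an arithmetic progression.
Enumerate sums a + a' for a ≤ a' (symmetric, so this suffices):
a = -5: -5+-5=-10, -5+-4=-9, -5+-3=-8, -5+-2=-7, -5+3=-2, -5+5=0, -5+8=3
a = -4: -4+-4=-8, -4+-3=-7, -4+-2=-6, -4+3=-1, -4+5=1, -4+8=4
a = -3: -3+-3=-6, -3+-2=-5, -3+3=0, -3+5=2, -3+8=5
a = -2: -2+-2=-4, -2+3=1, -2+5=3, -2+8=6
a = 3: 3+3=6, 3+5=8, 3+8=11
a = 5: 5+5=10, 5+8=13
a = 8: 8+8=16
Distinct sums: {-10, -9, -8, -7, -6, -5, -4, -2, -1, 0, 1, 2, 3, 4, 5, 6, 8, 10, 11, 13, 16}
|A + A| = 21

|A + A| = 21


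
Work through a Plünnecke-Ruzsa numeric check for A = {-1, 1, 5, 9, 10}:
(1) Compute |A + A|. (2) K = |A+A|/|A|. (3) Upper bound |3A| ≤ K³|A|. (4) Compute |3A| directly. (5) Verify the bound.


|A| = 5.
Step 1: Compute A + A by enumerating all 25 pairs.
A + A = {-2, 0, 2, 4, 6, 8, 9, 10, 11, 14, 15, 18, 19, 20}, so |A + A| = 14.
Step 2: Doubling constant K = |A + A|/|A| = 14/5 = 14/5 ≈ 2.8000.
Step 3: Plünnecke-Ruzsa gives |3A| ≤ K³·|A| = (2.8000)³ · 5 ≈ 109.7600.
Step 4: Compute 3A = A + A + A directly by enumerating all triples (a,b,c) ∈ A³; |3A| = 27.
Step 5: Check 27 ≤ 109.7600? Yes ✓.

K = 14/5, Plünnecke-Ruzsa bound K³|A| ≈ 109.7600, |3A| = 27, inequality holds.


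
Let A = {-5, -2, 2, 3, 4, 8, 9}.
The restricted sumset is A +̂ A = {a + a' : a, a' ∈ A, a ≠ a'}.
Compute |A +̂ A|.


Restricted sumset: A +̂ A = {a + a' : a ∈ A, a' ∈ A, a ≠ a'}.
Equivalently, take A + A and drop any sum 2a that is achievable ONLY as a + a for a ∈ A (i.e. sums representable only with equal summands).
Enumerate pairs (a, a') with a < a' (symmetric, so each unordered pair gives one sum; this covers all a ≠ a'):
  -5 + -2 = -7
  -5 + 2 = -3
  -5 + 3 = -2
  -5 + 4 = -1
  -5 + 8 = 3
  -5 + 9 = 4
  -2 + 2 = 0
  -2 + 3 = 1
  -2 + 4 = 2
  -2 + 8 = 6
  -2 + 9 = 7
  2 + 3 = 5
  2 + 4 = 6
  2 + 8 = 10
  2 + 9 = 11
  3 + 4 = 7
  3 + 8 = 11
  3 + 9 = 12
  4 + 8 = 12
  4 + 9 = 13
  8 + 9 = 17
Collected distinct sums: {-7, -3, -2, -1, 0, 1, 2, 3, 4, 5, 6, 7, 10, 11, 12, 13, 17}
|A +̂ A| = 17
(Reference bound: |A +̂ A| ≥ 2|A| - 3 for |A| ≥ 2, with |A| = 7 giving ≥ 11.)

|A +̂ A| = 17


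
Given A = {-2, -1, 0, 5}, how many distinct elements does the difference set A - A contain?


A - A = {a - a' : a, a' ∈ A}; |A| = 4.
Bounds: 2|A|-1 ≤ |A - A| ≤ |A|² - |A| + 1, i.e. 7 ≤ |A - A| ≤ 13.
Note: 0 ∈ A - A always (from a - a). The set is symmetric: if d ∈ A - A then -d ∈ A - A.
Enumerate nonzero differences d = a - a' with a > a' (then include -d):
Positive differences: {1, 2, 5, 6, 7}
Full difference set: {0} ∪ (positive diffs) ∪ (negative diffs).
|A - A| = 1 + 2·5 = 11 (matches direct enumeration: 11).

|A - A| = 11


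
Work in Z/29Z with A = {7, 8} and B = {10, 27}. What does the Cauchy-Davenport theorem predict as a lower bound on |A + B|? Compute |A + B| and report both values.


Cauchy-Davenport: |A + B| ≥ min(p, |A| + |B| - 1) for A, B nonempty in Z/pZ.
|A| = 2, |B| = 2, p = 29.
CD lower bound = min(29, 2 + 2 - 1) = min(29, 3) = 3.
Compute A + B mod 29 directly:
a = 7: 7+10=17, 7+27=5
a = 8: 8+10=18, 8+27=6
A + B = {5, 6, 17, 18}, so |A + B| = 4.
Verify: 4 ≥ 3? Yes ✓.

CD lower bound = 3, actual |A + B| = 4.


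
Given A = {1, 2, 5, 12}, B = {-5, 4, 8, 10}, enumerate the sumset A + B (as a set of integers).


A + B = {a + b : a ∈ A, b ∈ B}.
Enumerate all |A|·|B| = 4·4 = 16 pairs (a, b) and collect distinct sums.
a = 1: 1+-5=-4, 1+4=5, 1+8=9, 1+10=11
a = 2: 2+-5=-3, 2+4=6, 2+8=10, 2+10=12
a = 5: 5+-5=0, 5+4=9, 5+8=13, 5+10=15
a = 12: 12+-5=7, 12+4=16, 12+8=20, 12+10=22
Collecting distinct sums: A + B = {-4, -3, 0, 5, 6, 7, 9, 10, 11, 12, 13, 15, 16, 20, 22}
|A + B| = 15

A + B = {-4, -3, 0, 5, 6, 7, 9, 10, 11, 12, 13, 15, 16, 20, 22}


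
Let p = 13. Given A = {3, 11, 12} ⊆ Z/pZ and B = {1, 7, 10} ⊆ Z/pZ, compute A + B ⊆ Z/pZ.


Work in Z/13Z: reduce every sum a + b modulo 13.
Enumerate all 9 pairs:
a = 3: 3+1=4, 3+7=10, 3+10=0
a = 11: 11+1=12, 11+7=5, 11+10=8
a = 12: 12+1=0, 12+7=6, 12+10=9
Distinct residues collected: {0, 4, 5, 6, 8, 9, 10, 12}
|A + B| = 8 (out of 13 total residues).

A + B = {0, 4, 5, 6, 8, 9, 10, 12}


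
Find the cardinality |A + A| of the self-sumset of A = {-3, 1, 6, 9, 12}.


A + A = {a + a' : a, a' ∈ A}; |A| = 5.
General bounds: 2|A| - 1 ≤ |A + A| ≤ |A|(|A|+1)/2, i.e. 9 ≤ |A + A| ≤ 15.
Lower bound 2|A|-1 is attained iff A is an arithmetic progression.
Enumerate sums a + a' for a ≤ a' (symmetric, so this suffices):
a = -3: -3+-3=-6, -3+1=-2, -3+6=3, -3+9=6, -3+12=9
a = 1: 1+1=2, 1+6=7, 1+9=10, 1+12=13
a = 6: 6+6=12, 6+9=15, 6+12=18
a = 9: 9+9=18, 9+12=21
a = 12: 12+12=24
Distinct sums: {-6, -2, 2, 3, 6, 7, 9, 10, 12, 13, 15, 18, 21, 24}
|A + A| = 14

|A + A| = 14


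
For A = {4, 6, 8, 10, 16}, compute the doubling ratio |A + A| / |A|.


|A| = 5.
Compute A + A by enumerating all 25 pairs.
A + A = {8, 10, 12, 14, 16, 18, 20, 22, 24, 26, 32}, so |A + A| = 11.
K = |A + A| / |A| = 11/5 (already in lowest terms) ≈ 2.2000.
Reference: AP of size 5 gives K = 9/5 ≈ 1.8000; a fully generic set of size 5 gives K ≈ 3.0000.

|A| = 5, |A + A| = 11, K = 11/5.


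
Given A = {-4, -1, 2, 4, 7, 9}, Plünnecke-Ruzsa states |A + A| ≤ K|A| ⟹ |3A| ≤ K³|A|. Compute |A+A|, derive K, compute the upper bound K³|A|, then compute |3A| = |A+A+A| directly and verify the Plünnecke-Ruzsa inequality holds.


|A| = 6.
Step 1: Compute A + A by enumerating all 36 pairs.
A + A = {-8, -5, -2, 0, 1, 3, 4, 5, 6, 8, 9, 11, 13, 14, 16, 18}, so |A + A| = 16.
Step 2: Doubling constant K = |A + A|/|A| = 16/6 = 16/6 ≈ 2.6667.
Step 3: Plünnecke-Ruzsa gives |3A| ≤ K³·|A| = (2.6667)³ · 6 ≈ 113.7778.
Step 4: Compute 3A = A + A + A directly by enumerating all triples (a,b,c) ∈ A³; |3A| = 31.
Step 5: Check 31 ≤ 113.7778? Yes ✓.

K = 16/6, Plünnecke-Ruzsa bound K³|A| ≈ 113.7778, |3A| = 31, inequality holds.
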